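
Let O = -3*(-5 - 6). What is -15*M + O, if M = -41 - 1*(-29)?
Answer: 213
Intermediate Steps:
M = -12 (M = -41 + 29 = -12)
O = 33 (O = -3*(-11) = 33)
-15*M + O = -15*(-12) + 33 = 180 + 33 = 213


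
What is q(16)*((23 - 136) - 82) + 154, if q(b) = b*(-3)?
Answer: 9514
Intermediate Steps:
q(b) = -3*b
q(16)*((23 - 136) - 82) + 154 = (-3*16)*((23 - 136) - 82) + 154 = -48*(-113 - 82) + 154 = -48*(-195) + 154 = 9360 + 154 = 9514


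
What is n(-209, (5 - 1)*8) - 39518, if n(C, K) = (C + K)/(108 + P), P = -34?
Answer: -2924509/74 ≈ -39520.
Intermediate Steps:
n(C, K) = C/74 + K/74 (n(C, K) = (C + K)/(108 - 34) = (C + K)/74 = (C + K)*(1/74) = C/74 + K/74)
n(-209, (5 - 1)*8) - 39518 = ((1/74)*(-209) + ((5 - 1)*8)/74) - 39518 = (-209/74 + (4*8)/74) - 39518 = (-209/74 + (1/74)*32) - 39518 = (-209/74 + 16/37) - 39518 = -177/74 - 39518 = -2924509/74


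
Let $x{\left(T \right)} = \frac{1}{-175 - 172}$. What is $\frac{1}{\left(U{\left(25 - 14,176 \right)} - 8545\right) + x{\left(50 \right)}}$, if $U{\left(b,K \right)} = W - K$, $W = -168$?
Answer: $- \frac{347}{3084484} \approx -0.0001125$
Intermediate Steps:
$U{\left(b,K \right)} = -168 - K$
$x{\left(T \right)} = - \frac{1}{347}$ ($x{\left(T \right)} = \frac{1}{-347} = - \frac{1}{347}$)
$\frac{1}{\left(U{\left(25 - 14,176 \right)} - 8545\right) + x{\left(50 \right)}} = \frac{1}{\left(\left(-168 - 176\right) - 8545\right) - \frac{1}{347}} = \frac{1}{\left(-344 - 8545\right) - \frac{1}{347}} = \frac{1}{-8889 - \frac{1}{347}} = \frac{1}{- \frac{3084484}{347}} = - \frac{347}{3084484}$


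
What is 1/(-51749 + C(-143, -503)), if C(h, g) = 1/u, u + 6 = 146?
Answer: -140/7244859 ≈ -1.9324e-5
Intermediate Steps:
u = 140 (u = -6 + 146 = 140)
C(h, g) = 1/140
1/(-51749 + C(-143, -503)) = 1/(-51749 + 1/140) = 1/(-7244859/140) = -140/7244859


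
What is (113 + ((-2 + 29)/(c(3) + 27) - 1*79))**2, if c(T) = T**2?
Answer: 19321/16 ≈ 1207.6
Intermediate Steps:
(113 + ((-2 + 29)/(c(3) + 27) - 1*79))**2 = (113 + ((-2 + 29)/(3**2 + 27) - 1*79))**2 = (113 + (27/(9 + 27) - 79))**2 = (113 + (27/36 - 79))**2 = (113 + (27*(1/36) - 79))**2 = (113 + (3/4 - 79))**2 = (113 - 313/4)**2 = (139/4)**2 = 19321/16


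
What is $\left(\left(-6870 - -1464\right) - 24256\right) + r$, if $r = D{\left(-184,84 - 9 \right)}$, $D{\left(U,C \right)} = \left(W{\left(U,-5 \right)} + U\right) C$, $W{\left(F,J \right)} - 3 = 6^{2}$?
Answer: $-40537$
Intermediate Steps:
$W{\left(F,J \right)} = 39$ ($W{\left(F,J \right)} = 3 + 6^{2} = 3 + 36 = 39$)
$D{\left(U,C \right)} = C \left(39 + U\right)$ ($D{\left(U,C \right)} = \left(39 + U\right) C = C \left(39 + U\right)$)
$r = -10875$ ($r = \left(84 - 9\right) \left(39 - 184\right) = \left(84 - 9\right) \left(-145\right) = 75 \left(-145\right) = -10875$)
$\left(\left(-6870 - -1464\right) - 24256\right) + r = \left(\left(-6870 - -1464\right) - 24256\right) - 10875 = \left(\left(-6870 + 1464\right) - 24256\right) - 10875 = \left(-5406 - 24256\right) - 10875 = -29662 - 10875 = -40537$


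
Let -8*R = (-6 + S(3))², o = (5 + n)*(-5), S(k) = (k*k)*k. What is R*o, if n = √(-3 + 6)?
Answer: 11025/8 + 2205*√3/8 ≈ 1855.5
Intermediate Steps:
n = √3 ≈ 1.7320
S(k) = k³ (S(k) = k²*k = k³)
o = -25 - 5*√3 (o = (5 + √3)*(-5) = -25 - 5*√3 ≈ -33.660)
R = -441/8 (R = -(-6 + 3³)²/8 = -(-6 + 27)²/8 = -⅛*21² = -⅛*441 = -441/8 ≈ -55.125)
R*o = -441*(-25 - 5*√3)/8 = 11025/8 + 2205*√3/8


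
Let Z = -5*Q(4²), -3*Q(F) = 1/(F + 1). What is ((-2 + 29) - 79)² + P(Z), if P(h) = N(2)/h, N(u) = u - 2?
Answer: 2704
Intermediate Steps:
N(u) = -2 + u
Q(F) = -1/(3*(1 + F)) (Q(F) = -1/(3*(F + 1)) = -1/(3*(1 + F)))
Z = 5/51 (Z = -(-5)/(3 + 3*4²) = -(-5)/(3 + 3*16) = -(-5)/(3 + 48) = -(-5)/51 = -5*(-1/51) = 5/51 ≈ 0.098039)
P(h) = 0 (P(h) = (-2 + 2)/h = 0/h = 0)
((-2 + 29) - 79)² + P(Z) = ((-2 + 29) - 79)² + 0 = (27 - 79)² + 0 = (-52)² + 0 = 2704 + 0 = 2704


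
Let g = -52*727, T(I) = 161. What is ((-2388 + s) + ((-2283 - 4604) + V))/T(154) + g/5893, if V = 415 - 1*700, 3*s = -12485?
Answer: -260844677/2846319 ≈ -91.643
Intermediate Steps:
s = -12485/3 (s = (⅓)*(-12485) = -12485/3 ≈ -4161.7)
V = -285 (V = 415 - 700 = -285)
g = -37804
((-2388 + s) + ((-2283 - 4604) + V))/T(154) + g/5893 = ((-2388 - 12485/3) + ((-2283 - 4604) - 285))/161 - 37804/5893 = (-19649/3 + (-6887 - 285))*(1/161) - 37804*1/5893 = (-19649/3 - 7172)*(1/161) - 37804/5893 = -41165/3*1/161 - 37804/5893 = -41165/483 - 37804/5893 = -260844677/2846319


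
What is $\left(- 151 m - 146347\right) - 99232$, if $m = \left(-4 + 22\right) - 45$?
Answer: $-241502$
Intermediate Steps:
$m = -27$ ($m = 18 - 45 = -27$)
$\left(- 151 m - 146347\right) - 99232 = \left(\left(-151\right) \left(-27\right) - 146347\right) - 99232 = \left(4077 - 146347\right) - 99232 = -142270 - 99232 = -241502$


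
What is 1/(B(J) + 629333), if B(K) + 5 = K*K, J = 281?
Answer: 1/708289 ≈ 1.4119e-6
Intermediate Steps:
B(K) = -5 + K² (B(K) = -5 + K*K = -5 + K²)
1/(B(J) + 629333) = 1/((-5 + 281²) + 629333) = 1/((-5 + 78961) + 629333) = 1/(78956 + 629333) = 1/708289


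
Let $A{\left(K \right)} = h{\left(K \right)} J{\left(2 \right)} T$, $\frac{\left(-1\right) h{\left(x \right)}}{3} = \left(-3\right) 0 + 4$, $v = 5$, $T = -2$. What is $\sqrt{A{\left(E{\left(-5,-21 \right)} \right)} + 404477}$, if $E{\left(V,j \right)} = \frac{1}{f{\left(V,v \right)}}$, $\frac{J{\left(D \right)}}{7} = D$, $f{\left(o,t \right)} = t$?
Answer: $\sqrt{404813} \approx 636.25$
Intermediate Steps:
$h{\left(x \right)} = -12$ ($h{\left(x \right)} = - 3 \left(\left(-3\right) 0 + 4\right) = - 3 \left(0 + 4\right) = \left(-3\right) 4 = -12$)
$J{\left(D \right)} = 7 D$
$E{\left(V,j \right)} = \frac{1}{5}$
$A{\left(K \right)} = 336$ ($A{\left(K \right)} = - 12 \cdot 7 \cdot 2 \left(-2\right) = \left(-12\right) 14 \left(-2\right) = \left(-168\right) \left(-2\right) = 336$)
$\sqrt{A{\left(E{\left(-5,-21 \right)} \right)} + 404477} = \sqrt{336 + 404477} = \sqrt{404813}$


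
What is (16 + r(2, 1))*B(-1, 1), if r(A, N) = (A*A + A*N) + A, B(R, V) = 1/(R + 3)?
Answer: 12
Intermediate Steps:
B(R, V) = 1/(3 + R)
r(A, N) = A + A**2 + A*N (r(A, N) = (A**2 + A*N) + A = A + A**2 + A*N)
(16 + r(2, 1))*B(-1, 1) = (16 + 2*(1 + 2 + 1))/(3 - 1) = (16 + 2*4)/2 = (16 + 8)*(1/2) = 24*(1/2) = 12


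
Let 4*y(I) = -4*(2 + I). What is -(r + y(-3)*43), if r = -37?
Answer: -6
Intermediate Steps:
y(I) = -2 - I (y(I) = (-4*(2 + I))/4 = (-8 - 4*I)/4 = -2 - I)
-(r + y(-3)*43) = -(-37 + (-2 - 1*(-3))*43) = -(-37 + (-2 + 3)*43) = -(-37 + 1*43) = -(-37 + 43) = -1*6 = -6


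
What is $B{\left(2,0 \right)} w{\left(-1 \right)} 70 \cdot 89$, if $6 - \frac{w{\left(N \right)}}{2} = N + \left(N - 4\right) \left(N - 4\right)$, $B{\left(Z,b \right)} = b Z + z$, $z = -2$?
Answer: $448560$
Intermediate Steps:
$B{\left(Z,b \right)} = -2 + Z b$ ($B{\left(Z,b \right)} = b Z - 2 = Z b - 2 = -2 + Z b$)
$w{\left(N \right)} = 12 - 2 N - 2 \left(-4 + N\right)^{2}$ ($w{\left(N \right)} = 12 - 2 \left(N + \left(N - 4\right) \left(N - 4\right)\right) = 12 - 2 \left(N + \left(-4 + N\right) \left(-4 + N\right)\right) = 12 - 2 \left(N + \left(-4 + N\right)^{2}\right) = 12 - \left(2 N + 2 \left(-4 + N\right)^{2}\right) = 12 - 2 N - 2 \left(-4 + N\right)^{2}$)
$B{\left(2,0 \right)} w{\left(-1 \right)} 70 \cdot 89 = \left(-2 + 2 \cdot 0\right) \left(12 - -2 - 2 \left(-4 - 1\right)^{2}\right) 70 \cdot 89 = \left(-2 + 0\right) \left(12 + 2 - 2 \left(-5\right)^{2}\right) 70 \cdot 89 = - 2 \left(12 + 2 - 50\right) 70 \cdot 89 = \left(-2\right) \left(-36\right) 70 \cdot 89 = 72 \cdot 70 \cdot 89 = 5040 \cdot 89 = 448560$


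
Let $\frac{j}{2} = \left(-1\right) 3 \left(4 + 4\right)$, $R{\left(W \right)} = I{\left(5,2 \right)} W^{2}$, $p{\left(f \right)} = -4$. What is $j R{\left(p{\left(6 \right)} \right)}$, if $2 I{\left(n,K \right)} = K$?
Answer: $-768$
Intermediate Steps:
$I{\left(n,K \right)} = \frac{K}{2}$
$R{\left(W \right)} = W^{2}$ ($R{\left(W \right)} = \frac{1}{2} \cdot 2 W^{2} = 1 W^{2} = W^{2}$)
$j = -48$ ($j = 2 \left(-1\right) 3 \left(4 + 4\right) = 2 \left(\left(-3\right) 8\right) = 2 \left(-24\right) = -48$)
$j R{\left(p{\left(6 \right)} \right)} = - 48 \left(-4\right)^{2} = \left(-48\right) 16 = -768$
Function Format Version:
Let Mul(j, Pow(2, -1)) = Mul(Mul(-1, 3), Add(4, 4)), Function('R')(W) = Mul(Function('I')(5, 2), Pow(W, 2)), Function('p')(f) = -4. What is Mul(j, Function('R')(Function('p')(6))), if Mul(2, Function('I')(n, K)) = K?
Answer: -768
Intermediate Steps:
Function('I')(n, K) = Mul(Rational(1, 2), K)
Function('R')(W) = Pow(W, 2) (Function('R')(W) = Mul(Mul(Rational(1, 2), 2), Pow(W, 2)) = Mul(1, Pow(W, 2)) = Pow(W, 2))
j = -48 (j = Mul(2, Mul(Mul(-1, 3), Add(4, 4))) = Mul(2, Mul(-3, 8)) = Mul(2, -24) = -48)
Mul(j, Function('R')(Function('p')(6))) = Mul(-48, Pow(-4, 2)) = Mul(-48, 16) = -768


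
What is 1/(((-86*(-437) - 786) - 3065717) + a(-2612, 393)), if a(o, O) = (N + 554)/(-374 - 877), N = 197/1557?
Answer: -1947807/5899754389022 ≈ -3.3015e-7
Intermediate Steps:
N = 197/1557 (N = 197*(1/1557) = 197/1557 ≈ 0.12653)
a(o, O) = -862775/1947807 (a(o, O) = (197/1557 + 554)/(-374 - 877) = (862775/1557)/(-1251) = (862775/1557)*(-1/1251) = -862775/1947807)
1/(((-86*(-437) - 786) - 3065717) + a(-2612, 393)) = 1/(((-86*(-437) - 786) - 3065717) - 862775/1947807) = 1/(((37582 - 786) - 3065717) - 862775/1947807) = 1/((36796 - 3065717) - 862775/1947807) = 1/(-3028921 - 862775/1947807) = 1/(-5899754389022/1947807) = -1947807/5899754389022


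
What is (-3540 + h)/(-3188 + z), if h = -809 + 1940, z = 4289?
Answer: -803/367 ≈ -2.1880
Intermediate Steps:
h = 1131
(-3540 + h)/(-3188 + z) = (-3540 + 1131)/(-3188 + 4289) = -2409/1101 = -2409*1/1101 = -803/367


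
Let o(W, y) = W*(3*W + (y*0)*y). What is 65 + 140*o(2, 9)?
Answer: 1745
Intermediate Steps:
o(W, y) = 3*W² (o(W, y) = W*(3*W + 0*y) = W*(3*W + 0) = W*(3*W) = 3*W²)
65 + 140*o(2, 9) = 65 + 140*(3*2²) = 65 + 140*(3*4) = 65 + 140*12 = 65 + 1680 = 1745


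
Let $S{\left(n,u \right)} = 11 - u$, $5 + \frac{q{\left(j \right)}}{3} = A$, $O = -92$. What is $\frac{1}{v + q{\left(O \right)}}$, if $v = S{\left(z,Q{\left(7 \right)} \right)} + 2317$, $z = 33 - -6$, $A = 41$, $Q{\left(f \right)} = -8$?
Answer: $\frac{1}{2444} \approx 0.00040917$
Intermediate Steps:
$q{\left(j \right)} = 108$ ($q{\left(j \right)} = -15 + 3 \cdot 41 = -15 + 123 = 108$)
$z = 39$ ($z = 33 + 6 = 39$)
$v = 2336$ ($v = \left(11 - -8\right) + 2317 = \left(11 + 8\right) + 2317 = 19 + 2317 = 2336$)
$\frac{1}{v + q{\left(O \right)}} = \frac{1}{2336 + 108} = \frac{1}{2444}$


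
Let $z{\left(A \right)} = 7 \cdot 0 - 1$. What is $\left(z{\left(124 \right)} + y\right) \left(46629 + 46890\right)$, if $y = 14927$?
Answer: $1395864594$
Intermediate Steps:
$z{\left(A \right)} = -1$ ($z{\left(A \right)} = 0 - 1 = -1$)
$\left(z{\left(124 \right)} + y\right) \left(46629 + 46890\right) = \left(-1 + 14927\right) \left(46629 + 46890\right) = 14926 \cdot 93519 = 1395864594$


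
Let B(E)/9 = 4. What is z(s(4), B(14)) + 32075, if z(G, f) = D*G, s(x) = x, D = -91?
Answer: 31711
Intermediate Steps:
B(E) = 36 (B(E) = 9*4 = 36)
z(G, f) = -91*G
z(s(4), B(14)) + 32075 = -91*4 + 32075 = -364 + 32075 = 31711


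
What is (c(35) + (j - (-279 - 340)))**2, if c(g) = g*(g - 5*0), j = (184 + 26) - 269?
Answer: 3186225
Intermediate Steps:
j = -59 (j = 210 - 269 = -59)
c(g) = g**2 (c(g) = g*(g + 0) = g*g = g**2)
(c(35) + (j - (-279 - 340)))**2 = (35**2 + (-59 - (-279 - 340)))**2 = (1225 + (-59 - 1*(-619)))**2 = (1225 + (-59 + 619))**2 = (1225 + 560)**2 = 1785**2 = 3186225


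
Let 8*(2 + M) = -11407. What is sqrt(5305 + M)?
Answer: 7*sqrt(1266)/4 ≈ 62.267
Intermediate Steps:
M = -11423/8 (M = -2 + (1/8)*(-11407) = -2 - 11407/8 = -11423/8 ≈ -1427.9)
sqrt(5305 + M) = sqrt(5305 - 11423/8) = sqrt(31017/8) = 7*sqrt(1266)/4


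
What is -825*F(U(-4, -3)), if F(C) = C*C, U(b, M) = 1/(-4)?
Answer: -825/16 ≈ -51.563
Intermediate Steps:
U(b, M) = -¼
F(C) = C²
-825*F(U(-4, -3)) = -825*(-¼)² = -825*1/16 = -825/16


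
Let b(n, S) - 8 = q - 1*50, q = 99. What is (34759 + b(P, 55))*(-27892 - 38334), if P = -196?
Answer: -2305724416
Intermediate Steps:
b(n, S) = 57 (b(n, S) = 8 + (99 - 1*50) = 8 + (99 - 50) = 8 + 49 = 57)
(34759 + b(P, 55))*(-27892 - 38334) = (34759 + 57)*(-27892 - 38334) = 34816*(-66226) = -2305724416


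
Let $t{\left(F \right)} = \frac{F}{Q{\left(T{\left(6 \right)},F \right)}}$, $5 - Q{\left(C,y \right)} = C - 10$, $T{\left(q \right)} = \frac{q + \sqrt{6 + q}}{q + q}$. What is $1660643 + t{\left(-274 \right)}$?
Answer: $\frac{2094046985}{1261} - \frac{274 \sqrt{3}}{1261} \approx 1.6606 \cdot 10^{6}$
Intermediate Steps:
$T{\left(q \right)} = \frac{q + \sqrt{6 + q}}{2 q}$
$Q{\left(C,y \right)} = 15 - C$ ($Q{\left(C,y \right)} = 5 - \left(C - 10\right) = 5 - \left(-10 + C\right) = 15 - C$)
$t{\left(F \right)} = \frac{F}{\frac{29}{2} - \frac{\sqrt{3}}{6}}$ ($t{\left(F \right)} = \frac{F}{15 - \frac{6 + \sqrt{6 + 6}}{2 \cdot 6}} = \frac{F}{15 - \frac{1}{2} \cdot \frac{1}{6} \left(6 + \sqrt{12}\right)} = \frac{F}{15 - \frac{1}{2} \cdot \frac{1}{6} \left(6 + 2 \sqrt{3}\right)} = \frac{F}{15 - \left(\frac{1}{2} + \frac{\sqrt{3}}{6}\right)} = \frac{F}{\frac{29}{2} - \frac{\sqrt{3}}{6}}$)
$1660643 + t{\left(-274 \right)} = 1660643 + \left(\frac{87}{1261} \left(-274\right) + \frac{1}{1261} \left(-274\right) \sqrt{3}\right) = 1660643 - \left(\frac{23838}{1261} + \frac{274 \sqrt{3}}{1261}\right) = \frac{2094046985}{1261} - \frac{274 \sqrt{3}}{1261}$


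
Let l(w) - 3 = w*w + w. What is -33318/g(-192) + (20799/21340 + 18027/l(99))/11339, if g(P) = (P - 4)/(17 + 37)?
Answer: 359275331458910571/39139094580740 ≈ 9179.5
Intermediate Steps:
l(w) = 3 + w + w² (l(w) = 3 + (w*w + w) = 3 + (w² + w) = 3 + (w + w²) = 3 + w + w²)
g(P) = -2/27 + P/54 (g(P) = (-4 + P)/54 = (-4 + P)*(1/54) = -2/27 + P/54)
-33318/g(-192) + (20799/21340 + 18027/l(99))/11339 = -33318/(-2/27 + (1/54)*(-192)) + (20799/21340 + 18027/(3 + 99 + 99²))/11339 = -33318/(-2/27 - 32/9) + (20799*(1/21340) + 18027/(3 + 99 + 9801))*(1/11339) = -33318/(-98/27) + (20799/21340 + 18027/9903)*(1/11339) = -33318*(-27/98) + (20799/21340 + 18027*(1/9903))*(1/11339) = 449793/49 + (20799/21340 + 6009/3301)*(1/11339) = 449793/49 + (196889559/70443340)*(1/11339) = 449793/49 + 196889559/798757032260 = 359275331458910571/39139094580740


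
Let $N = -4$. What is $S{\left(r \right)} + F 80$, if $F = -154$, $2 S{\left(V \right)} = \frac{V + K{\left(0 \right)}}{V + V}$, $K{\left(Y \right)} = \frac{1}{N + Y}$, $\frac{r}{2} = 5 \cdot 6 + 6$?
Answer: $- \frac{14192353}{1152} \approx -12320.0$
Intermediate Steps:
$r = 72$ ($r = 2 \left(5 \cdot 6 + 6\right) = 2 \left(30 + 6\right) = 2 \cdot 36 = 72$)
$K{\left(Y \right)} = \frac{1}{-4 + Y}$
$S{\left(V \right)} = \frac{- \frac{1}{4} + V}{4 V}$ ($S{\left(V \right)} = \frac{\left(V + \frac{1}{-4 + 0}\right) \frac{1}{V + V}}{2} = \frac{\left(V + \frac{1}{-4}\right) \frac{1}{2 V}}{2} = \frac{\left(V - \frac{1}{4}\right) \frac{1}{2 V}}{2} = \frac{\left(- \frac{1}{4} + V\right) \frac{1}{2 V}}{2} = \frac{\frac{1}{2} \frac{1}{V} \left(- \frac{1}{4} + V\right)}{2} = \frac{- \frac{1}{4} + V}{4 V}$)
$S{\left(r \right)} + F 80 = \frac{-1 + 4 \cdot 72}{16 \cdot 72} - 12320 = \frac{1}{16} \cdot \frac{1}{72} \left(-1 + 288\right) - 12320 = \frac{1}{16} \cdot \frac{1}{72} \cdot 287 - 12320 = \frac{287}{1152} - 12320 = - \frac{14192353}{1152}$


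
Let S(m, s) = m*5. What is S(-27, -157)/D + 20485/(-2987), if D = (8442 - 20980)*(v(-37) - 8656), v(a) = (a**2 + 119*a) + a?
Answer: -334663776595/48798660818 ≈ -6.8581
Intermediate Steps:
S(m, s) = 5*m
v(a) = a**2 + 120*a
D = 147033126 (D = (8442 - 20980)*(-37*(120 - 37) - 8656) = -12538*(-37*83 - 8656) = -12538*(-3071 - 8656) = -12538*(-11727) = 147033126)
S(-27, -157)/D + 20485/(-2987) = (5*(-27))/147033126 + 20485/(-2987) = -135*1/147033126 + 20485*(-1/2987) = -15/16337014 - 20485/2987 = -334663776595/48798660818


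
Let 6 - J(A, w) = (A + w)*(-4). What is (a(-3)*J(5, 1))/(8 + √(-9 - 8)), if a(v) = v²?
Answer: 80/3 - 10*I*√17/3 ≈ 26.667 - 13.744*I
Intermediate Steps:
J(A, w) = 6 + 4*A + 4*w (J(A, w) = 6 - (A + w)*(-4) = 6 - (-4*A - 4*w) = 6 + (4*A + 4*w) = 6 + 4*A + 4*w)
(a(-3)*J(5, 1))/(8 + √(-9 - 8)) = ((-3)²*(6 + 4*5 + 4*1))/(8 + √(-9 - 8)) = (9*(6 + 20 + 4))/(8 + √(-17)) = (9*30)/(8 + I*√17) = 270/(8 + I*√17)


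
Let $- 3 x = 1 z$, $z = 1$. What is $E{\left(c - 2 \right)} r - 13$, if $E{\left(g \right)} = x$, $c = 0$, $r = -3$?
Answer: $-12$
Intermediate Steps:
$x = - \frac{1}{3}$ ($x = - \frac{1 \cdot 1}{3} = \left(- \frac{1}{3}\right) 1 = - \frac{1}{3} \approx -0.33333$)
$E{\left(g \right)} = - \frac{1}{3}$
$E{\left(c - 2 \right)} r - 13 = \left(- \frac{1}{3}\right) \left(-3\right) - 13 = 1 - 13 = -12$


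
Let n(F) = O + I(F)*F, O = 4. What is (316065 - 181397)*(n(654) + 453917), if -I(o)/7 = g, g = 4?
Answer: 58662592812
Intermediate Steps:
I(o) = -28 (I(o) = -7*4 = -28)
n(F) = 4 - 28*F
(316065 - 181397)*(n(654) + 453917) = (316065 - 181397)*((4 - 28*654) + 453917) = 134668*((4 - 18312) + 453917) = 134668*(-18308 + 453917) = 134668*435609 = 58662592812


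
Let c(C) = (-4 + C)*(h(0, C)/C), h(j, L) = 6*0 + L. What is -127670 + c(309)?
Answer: -127365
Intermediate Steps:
h(j, L) = L (h(j, L) = 0 + L = L)
c(C) = -4 + C (c(C) = (-4 + C)*(C/C) = (-4 + C)*1 = -4 + C)
-127670 + c(309) = -127670 + (-4 + 309) = -127670 + 305 = -127365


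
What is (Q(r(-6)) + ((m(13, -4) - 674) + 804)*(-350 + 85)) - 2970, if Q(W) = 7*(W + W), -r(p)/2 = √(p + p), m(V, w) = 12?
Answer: -40600 - 56*I*√3 ≈ -40600.0 - 96.995*I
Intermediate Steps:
r(p) = -2*√2*√p (r(p) = -2*√(p + p) = -2*√2*√p)
Q(W) = 14*W (Q(W) = 7*(2*W) = 14*W)
(Q(r(-6)) + ((m(13, -4) - 674) + 804)*(-350 + 85)) - 2970 = (14*(-2*√2*√(-6)) + ((12 - 674) + 804)*(-350 + 85)) - 2970 = (14*(-2*√2*I*√6) + (-662 + 804)*(-265)) - 2970 = (14*(-4*I*√3) + 142*(-265)) - 2970 = (-56*I*√3 - 37630) - 2970 = (-37630 - 56*I*√3) - 2970 = -40600 - 56*I*√3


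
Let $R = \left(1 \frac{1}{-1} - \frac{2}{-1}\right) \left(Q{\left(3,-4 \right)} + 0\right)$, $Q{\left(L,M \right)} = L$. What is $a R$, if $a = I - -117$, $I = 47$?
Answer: $492$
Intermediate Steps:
$a = 164$ ($a = 47 - -117 = 47 + 117 = 164$)
$R = 3$ ($R = \left(1 \frac{1}{-1} - \frac{2}{-1}\right) \left(3 + 0\right) = \left(1 \left(-1\right) - -2\right) 3 = \left(-1 + 2\right) 3 = 1 \cdot 3 = 3$)
$a R = 164 \cdot 3 = 492$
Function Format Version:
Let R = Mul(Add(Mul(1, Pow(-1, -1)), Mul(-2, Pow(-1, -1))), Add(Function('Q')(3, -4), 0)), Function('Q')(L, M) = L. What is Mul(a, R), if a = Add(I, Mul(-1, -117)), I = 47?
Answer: 492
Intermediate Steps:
a = 164 (a = Add(47, Mul(-1, -117)) = Add(47, 117) = 164)
R = 3 (R = Mul(Add(Mul(1, Pow(-1, -1)), Mul(-2, Pow(-1, -1))), Add(3, 0)) = Mul(Add(Mul(1, -1), Mul(-2, -1)), 3) = Mul(Add(-1, 2), 3) = Mul(1, 3) = 3)
Mul(a, R) = Mul(164, 3) = 492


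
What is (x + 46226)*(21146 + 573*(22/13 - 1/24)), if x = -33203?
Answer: 29920980627/104 ≈ 2.8770e+8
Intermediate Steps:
(x + 46226)*(21146 + 573*(22/13 - 1/24)) = (-33203 + 46226)*(21146 + 573*(22/13 - 1/24)) = 13023*(21146 + 573*(22*(1/13) - 1*1/24)) = 13023*(21146 + 573*(22/13 - 1/24)) = 13023*(21146 + 573*(515/312)) = 13023*(21146 + 98365/104) = 13023*(2297549/104) = 29920980627/104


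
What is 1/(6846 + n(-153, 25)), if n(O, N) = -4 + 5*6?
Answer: 1/6872 ≈ 0.00014552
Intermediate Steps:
n(O, N) = 26 (n(O, N) = -4 + 30 = 26)
1/(6846 + n(-153, 25)) = 1/(6846 + 26) = 1/6872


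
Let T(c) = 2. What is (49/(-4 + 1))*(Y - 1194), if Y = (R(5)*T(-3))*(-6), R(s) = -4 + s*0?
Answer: 18718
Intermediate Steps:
R(s) = -4 (R(s) = -4 + 0 = -4)
Y = 48 (Y = -4*2*(-6) = -8*(-6) = 48)
(49/(-4 + 1))*(Y - 1194) = (49/(-4 + 1))*(48 - 1194) = (49/(-3))*(-1146) = (49*(-⅓))*(-1146) = -49/3*(-1146) = 18718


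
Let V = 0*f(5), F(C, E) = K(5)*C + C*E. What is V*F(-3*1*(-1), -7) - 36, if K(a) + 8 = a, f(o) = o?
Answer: -36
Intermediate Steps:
K(a) = -8 + a
F(C, E) = -3*C + C*E (F(C, E) = (-8 + 5)*C + C*E = -3*C + C*E)
V = 0 (V = 0*5 = 0)
V*F(-3*1*(-1), -7) - 36 = 0*((-3*1*(-1))*(-3 - 7)) - 36 = 0*(-3*(-1)*(-10)) - 36 = 0*(3*(-10)) - 36 = 0*(-30) - 36 = 0 - 36 = -36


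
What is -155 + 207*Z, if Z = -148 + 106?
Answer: -8849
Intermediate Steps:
Z = -42
-155 + 207*Z = -155 + 207*(-42) = -155 - 8694 = -8849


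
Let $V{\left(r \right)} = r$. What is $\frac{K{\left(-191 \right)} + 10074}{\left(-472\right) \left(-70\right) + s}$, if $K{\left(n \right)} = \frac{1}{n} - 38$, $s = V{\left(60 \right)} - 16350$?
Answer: $\frac{15335}{25594} \approx 0.59916$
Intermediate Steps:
$s = -16290$ ($s = 60 - 16350 = -16290$)
$K{\left(n \right)} = -38 + \frac{1}{n}$
$\frac{K{\left(-191 \right)} + 10074}{\left(-472\right) \left(-70\right) + s} = \frac{\left(-38 + \frac{1}{-191}\right) + 10074}{\left(-472\right) \left(-70\right) - 16290} = \frac{\left(-38 - \frac{1}{191}\right) + 10074}{33040 - 16290} = \frac{- \frac{7259}{191} + 10074}{16750} = \frac{1916875}{191} \cdot \frac{1}{16750} = \frac{15335}{25594}$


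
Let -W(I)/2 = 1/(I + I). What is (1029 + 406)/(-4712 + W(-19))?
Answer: -27265/89527 ≈ -0.30454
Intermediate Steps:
W(I) = -1/I (W(I) = -2/(I + I) = -2*1/(2*I) = -1/I)
(1029 + 406)/(-4712 + W(-19)) = (1029 + 406)/(-4712 - 1/(-19)) = 1435/(-4712 - 1*(-1/19)) = 1435/(-4712 + 1/19) = 1435/(-89527/19) = 1435*(-19/89527) = -27265/89527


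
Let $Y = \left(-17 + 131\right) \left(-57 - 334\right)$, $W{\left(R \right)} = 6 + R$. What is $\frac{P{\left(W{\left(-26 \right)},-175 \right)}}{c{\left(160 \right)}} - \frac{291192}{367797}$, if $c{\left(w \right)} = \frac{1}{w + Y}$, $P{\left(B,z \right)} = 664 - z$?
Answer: $- \frac{4568449053318}{122599} \approx -3.7263 \cdot 10^{7}$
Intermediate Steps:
$Y = -44574$ ($Y = 114 \left(-391\right) = -44574$)
$c{\left(w \right)} = \frac{1}{-44574 + w}$ ($c{\left(w \right)} = \frac{1}{w - 44574} = \frac{1}{-44574 + w}$)
$\frac{P{\left(W{\left(-26 \right)},-175 \right)}}{c{\left(160 \right)}} - \frac{291192}{367797} = \frac{664 - -175}{\frac{1}{-44574 + 160}} - \frac{291192}{367797} = \frac{664 + 175}{\frac{1}{-44414}} - \frac{97064}{122599} = \frac{839}{- \frac{1}{44414}} - \frac{97064}{122599} = 839 \left(-44414\right) - \frac{97064}{122599} = -37263346 - \frac{97064}{122599} = - \frac{4568449053318}{122599}$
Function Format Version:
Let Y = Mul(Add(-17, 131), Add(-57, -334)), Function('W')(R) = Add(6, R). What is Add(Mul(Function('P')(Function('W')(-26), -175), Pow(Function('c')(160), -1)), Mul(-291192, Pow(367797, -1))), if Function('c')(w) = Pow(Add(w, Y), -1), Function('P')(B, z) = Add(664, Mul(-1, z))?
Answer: Rational(-4568449053318, 122599) ≈ -3.7263e+7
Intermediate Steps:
Y = -44574 (Y = Mul(114, -391) = -44574)
Function('c')(w) = Pow(Add(-44574, w), -1) (Function('c')(w) = Pow(Add(w, -44574), -1) = Pow(Add(-44574, w), -1))
Add(Mul(Function('P')(Function('W')(-26), -175), Pow(Function('c')(160), -1)), Mul(-291192, Pow(367797, -1))) = Add(Mul(Add(664, Mul(-1, -175)), Pow(Pow(Add(-44574, 160), -1), -1)), Mul(-291192, Pow(367797, -1))) = Add(Mul(Add(664, 175), Pow(Pow(-44414, -1), -1)), Mul(-291192, Rational(1, 367797))) = Add(Mul(839, Pow(Rational(-1, 44414), -1)), Rational(-97064, 122599)) = Add(Mul(839, -44414), Rational(-97064, 122599)) = Add(-37263346, Rational(-97064, 122599)) = Rational(-4568449053318, 122599)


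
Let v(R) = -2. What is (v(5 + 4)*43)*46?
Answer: -3956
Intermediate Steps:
(v(5 + 4)*43)*46 = -2*43*46 = -86*46 = -3956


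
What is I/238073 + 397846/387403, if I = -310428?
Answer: -25544347726/92230194419 ≈ -0.27696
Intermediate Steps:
I/238073 + 397846/387403 = -310428/238073 + 397846/387403 = -25544347726/92230194419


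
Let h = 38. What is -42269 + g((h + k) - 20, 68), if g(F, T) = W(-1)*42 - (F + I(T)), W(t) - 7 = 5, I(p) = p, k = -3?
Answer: -41848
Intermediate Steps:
W(t) = 12 (W(t) = 7 + 5 = 12)
g(F, T) = 504 - F - T (g(F, T) = 12*42 - (F + T) = 504 + (-F - T) = 504 - F - T)
-42269 + g((h + k) - 20, 68) = -42269 + (504 - ((38 - 3) - 20) - 1*68) = -42269 + (504 - (35 - 20) - 68) = -42269 + (504 - 1*15 - 68) = -42269 + (504 - 15 - 68) = -42269 + 421 = -41848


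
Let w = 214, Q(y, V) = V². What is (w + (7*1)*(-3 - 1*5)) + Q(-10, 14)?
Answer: 354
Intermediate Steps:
(w + (7*1)*(-3 - 1*5)) + Q(-10, 14) = (214 + (7*1)*(-3 - 1*5)) + 14² = (214 + 7*(-3 - 5)) + 196 = (214 + 7*(-8)) + 196 = (214 - 56) + 196 = 158 + 196 = 354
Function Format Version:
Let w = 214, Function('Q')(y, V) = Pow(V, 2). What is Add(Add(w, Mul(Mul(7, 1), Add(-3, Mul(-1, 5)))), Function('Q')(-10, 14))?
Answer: 354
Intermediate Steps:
Add(Add(w, Mul(Mul(7, 1), Add(-3, Mul(-1, 5)))), Function('Q')(-10, 14)) = Add(Add(214, Mul(Mul(7, 1), Add(-3, Mul(-1, 5)))), Pow(14, 2)) = Add(Add(214, Mul(7, Add(-3, -5))), 196) = Add(Add(214, Mul(7, -8)), 196) = Add(Add(214, -56), 196) = Add(158, 196) = 354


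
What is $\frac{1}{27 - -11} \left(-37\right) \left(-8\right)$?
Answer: $\frac{148}{19} \approx 7.7895$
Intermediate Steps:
$\frac{1}{27 - -11} \left(-37\right) \left(-8\right) = \frac{1}{27 + \left(-5 + 16\right)} \left(-37\right) \left(-8\right) = \frac{1}{27 + 11} \left(-37\right) \left(-8\right) = \frac{1}{38} \left(-37\right) \left(-8\right) = \left(- \frac{37}{38}\right) \left(-8\right) = \frac{148}{19}$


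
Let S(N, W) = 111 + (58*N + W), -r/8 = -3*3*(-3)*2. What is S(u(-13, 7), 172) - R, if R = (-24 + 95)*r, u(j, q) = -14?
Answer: 30143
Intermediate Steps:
r = -432 (r = -(-24)*(3*(-3))*2 = -(-24)*(-9*2) = -(-24)*(-18) = -8*54 = -432)
S(N, W) = 111 + W + 58*N (S(N, W) = 111 + (W + 58*N) = 111 + W + 58*N)
R = -30672 (R = (-24 + 95)*(-432) = 71*(-432) = -30672)
S(u(-13, 7), 172) - R = (111 + 172 + 58*(-14)) - 1*(-30672) = (111 + 172 - 812) + 30672 = -529 + 30672 = 30143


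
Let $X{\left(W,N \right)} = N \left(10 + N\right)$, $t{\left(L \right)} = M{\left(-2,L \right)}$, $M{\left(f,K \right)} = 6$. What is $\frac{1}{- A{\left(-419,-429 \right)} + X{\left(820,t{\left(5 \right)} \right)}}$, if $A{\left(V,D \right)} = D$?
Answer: $\frac{1}{525} \approx 0.0019048$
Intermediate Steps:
$t{\left(L \right)} = 6$
$\frac{1}{- A{\left(-419,-429 \right)} + X{\left(820,t{\left(5 \right)} \right)}} = \frac{1}{\left(-1\right) \left(-429\right) + 6 \left(10 + 6\right)} = \frac{1}{429 + 6 \cdot 16} = \frac{1}{429 + 96} = \frac{1}{525}$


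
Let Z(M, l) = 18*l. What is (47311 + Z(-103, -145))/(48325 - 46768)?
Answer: 44701/1557 ≈ 28.710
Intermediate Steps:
(47311 + Z(-103, -145))/(48325 - 46768) = (47311 + 18*(-145))/(48325 - 46768) = (47311 - 2610)/1557 = 44701*(1/1557) = 44701/1557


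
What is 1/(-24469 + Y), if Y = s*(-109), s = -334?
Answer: 1/11937 ≈ 8.3773e-5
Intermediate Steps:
Y = 36406 (Y = -334*(-109) = 36406)
1/(-24469 + Y) = 1/(-24469 + 36406) = 1/11937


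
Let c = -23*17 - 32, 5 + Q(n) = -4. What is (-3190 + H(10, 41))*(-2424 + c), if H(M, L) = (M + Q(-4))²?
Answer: 9079083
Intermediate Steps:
Q(n) = -9 (Q(n) = -5 - 4 = -9)
H(M, L) = (-9 + M)² (H(M, L) = (M - 9)² = (-9 + M)²)
c = -423 (c = -391 - 32 = -423)
(-3190 + H(10, 41))*(-2424 + c) = (-3190 + (-9 + 10)²)*(-2424 - 423) = (-3190 + 1²)*(-2847) = (-3190 + 1)*(-2847) = -3189*(-2847) = 9079083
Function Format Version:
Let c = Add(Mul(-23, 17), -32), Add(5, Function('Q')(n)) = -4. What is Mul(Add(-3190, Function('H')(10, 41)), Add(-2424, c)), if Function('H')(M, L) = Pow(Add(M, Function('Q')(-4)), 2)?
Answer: 9079083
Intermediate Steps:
Function('Q')(n) = -9 (Function('Q')(n) = Add(-5, -4) = -9)
Function('H')(M, L) = Pow(Add(-9, M), 2) (Function('H')(M, L) = Pow(Add(M, -9), 2) = Pow(Add(-9, M), 2))
c = -423 (c = Add(-391, -32) = -423)
Mul(Add(-3190, Function('H')(10, 41)), Add(-2424, c)) = Mul(Add(-3190, Pow(Add(-9, 10), 2)), Add(-2424, -423)) = Mul(Add(-3190, Pow(1, 2)), -2847) = Mul(Add(-3190, 1), -2847) = Mul(-3189, -2847) = 9079083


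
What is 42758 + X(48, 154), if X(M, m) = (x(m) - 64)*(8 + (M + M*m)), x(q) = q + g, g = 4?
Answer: 742870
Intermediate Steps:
x(q) = 4 + q (x(q) = q + 4 = 4 + q)
X(M, m) = (-60 + m)*(8 + M + M*m) (X(M, m) = ((4 + m) - 64)*(8 + (M + M*m)) = (-60 + m)*(8 + M + M*m))
42758 + X(48, 154) = 42758 + (-480 - 60*48 + 8*154 + 48*154**2 - 59*48*154) = 42758 + (-480 - 2880 + 1232 + 48*23716 - 436128) = 42758 + (-480 - 2880 + 1232 + 1138368 - 436128) = 42758 + 700112 = 742870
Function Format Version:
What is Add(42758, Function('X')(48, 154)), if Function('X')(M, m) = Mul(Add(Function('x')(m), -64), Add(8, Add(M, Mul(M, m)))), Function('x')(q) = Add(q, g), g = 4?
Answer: 742870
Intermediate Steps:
Function('x')(q) = Add(4, q) (Function('x')(q) = Add(q, 4) = Add(4, q))
Function('X')(M, m) = Mul(Add(-60, m), Add(8, M, Mul(M, m))) (Function('X')(M, m) = Mul(Add(Add(4, m), -64), Add(8, Add(M, Mul(M, m)))) = Mul(Add(-60, m), Add(8, M, Mul(M, m))))
Add(42758, Function('X')(48, 154)) = Add(42758, Add(-480, Mul(-60, 48), Mul(8, 154), Mul(48, Pow(154, 2)), Mul(-59, 48, 154))) = Add(42758, Add(-480, -2880, 1232, Mul(48, 23716), -436128)) = Add(42758, Add(-480, -2880, 1232, 1138368, -436128)) = Add(42758, 700112) = 742870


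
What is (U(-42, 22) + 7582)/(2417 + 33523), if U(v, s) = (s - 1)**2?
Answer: 8023/35940 ≈ 0.22323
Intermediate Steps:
U(v, s) = (-1 + s)**2
(U(-42, 22) + 7582)/(2417 + 33523) = ((-1 + 22)**2 + 7582)/(2417 + 33523) = (21**2 + 7582)/35940 = (441 + 7582)*(1/35940) = 8023*(1/35940) = 8023/35940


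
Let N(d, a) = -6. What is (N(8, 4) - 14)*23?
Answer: -460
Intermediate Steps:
(N(8, 4) - 14)*23 = (-6 - 14)*23 = -20*23 = -460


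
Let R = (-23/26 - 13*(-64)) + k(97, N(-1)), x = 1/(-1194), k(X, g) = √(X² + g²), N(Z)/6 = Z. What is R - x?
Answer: 6450293/7761 + √9445 ≈ 928.30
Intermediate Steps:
N(Z) = 6*Z
x = -1/1194 ≈ -0.00083752
R = 21609/26 + √9445 (R = (-23/26 - 13*(-64)) + √(97² + (6*(-1))²) = (-23*1/26 + 832) + √(9409 + (-6)²) = (-23/26 + 832) + √(9409 + 36) = 21609/26 + √9445 ≈ 928.30)
R - x = (21609/26 + √9445) - 1*(-1/1194) = (21609/26 + √9445) + 1/1194 = 6450293/7761 + √9445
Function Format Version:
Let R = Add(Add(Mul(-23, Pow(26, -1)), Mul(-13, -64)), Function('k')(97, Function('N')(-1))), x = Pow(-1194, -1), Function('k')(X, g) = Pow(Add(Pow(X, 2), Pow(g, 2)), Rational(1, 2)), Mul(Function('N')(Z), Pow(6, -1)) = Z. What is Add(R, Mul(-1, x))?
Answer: Add(Rational(6450293, 7761), Pow(9445, Rational(1, 2))) ≈ 928.30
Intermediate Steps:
Function('N')(Z) = Mul(6, Z)
x = Rational(-1, 1194) ≈ -0.00083752
R = Add(Rational(21609, 26), Pow(9445, Rational(1, 2))) (R = Add(Add(Mul(-23, Pow(26, -1)), Mul(-13, -64)), Pow(Add(Pow(97, 2), Pow(Mul(6, -1), 2)), Rational(1, 2))) = Add(Add(Mul(-23, Rational(1, 26)), 832), Pow(Add(9409, Pow(-6, 2)), Rational(1, 2))) = Add(Add(Rational(-23, 26), 832), Pow(Add(9409, 36), Rational(1, 2))) = Add(Rational(21609, 26), Pow(9445, Rational(1, 2))) ≈ 928.30)
Add(R, Mul(-1, x)) = Add(Add(Rational(21609, 26), Pow(9445, Rational(1, 2))), Mul(-1, Rational(-1, 1194))) = Add(Add(Rational(21609, 26), Pow(9445, Rational(1, 2))), Rational(1, 1194)) = Add(Rational(6450293, 7761), Pow(9445, Rational(1, 2)))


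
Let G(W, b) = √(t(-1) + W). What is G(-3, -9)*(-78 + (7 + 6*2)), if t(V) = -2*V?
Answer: -59*I ≈ -59.0*I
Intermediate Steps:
G(W, b) = √(2 + W) (G(W, b) = √(-2*(-1) + W) = √(2 + W))
G(-3, -9)*(-78 + (7 + 6*2)) = √(2 - 3)*(-78 + (7 + 6*2)) = √(-1)*(-78 + (7 + 12)) = I*(-78 + 19) = I*(-59) = -59*I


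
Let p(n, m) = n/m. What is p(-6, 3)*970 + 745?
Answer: -1195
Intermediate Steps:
p(-6, 3)*970 + 745 = -6/3*970 + 745 = -6*1/3*970 + 745 = -2*970 + 745 = -1940 + 745 = -1195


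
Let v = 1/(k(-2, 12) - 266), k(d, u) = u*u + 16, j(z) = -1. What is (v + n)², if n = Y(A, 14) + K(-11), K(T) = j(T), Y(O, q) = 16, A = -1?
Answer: 2524921/11236 ≈ 224.72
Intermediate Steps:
K(T) = -1
k(d, u) = 16 + u² (k(d, u) = u² + 16 = 16 + u²)
v = -1/106 (v = 1/((16 + 12²) - 266) = 1/((16 + 144) - 266) = 1/(160 - 266) = 1/(-106) = -1/106 ≈ -0.0094340)
n = 15 (n = 16 - 1 = 15)
(v + n)² = (-1/106 + 15)² = (1589/106)² = 2524921/11236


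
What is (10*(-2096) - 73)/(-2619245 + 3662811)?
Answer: -21033/1043566 ≈ -0.020155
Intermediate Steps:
(10*(-2096) - 73)/(-2619245 + 3662811) = (-20960 - 73)/1043566 = -21033*1/1043566 = -21033/1043566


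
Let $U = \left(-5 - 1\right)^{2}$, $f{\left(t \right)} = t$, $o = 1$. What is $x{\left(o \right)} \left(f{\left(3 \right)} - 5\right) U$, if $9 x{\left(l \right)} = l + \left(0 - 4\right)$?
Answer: $24$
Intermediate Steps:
$x{\left(l \right)} = - \frac{4}{9} + \frac{l}{9}$ ($x{\left(l \right)} = \frac{l + \left(0 - 4\right)}{9} = \frac{l - 4}{9} = \frac{-4 + l}{9} = - \frac{4}{9} + \frac{l}{9}$)
$U = 36$ ($U = \left(-6\right)^{2} = 36$)
$x{\left(o \right)} \left(f{\left(3 \right)} - 5\right) U = \left(- \frac{4}{9} + \frac{1}{9} \cdot 1\right) \left(3 - 5\right) 36 = \left(- \frac{4}{9} + \frac{1}{9}\right) \left(-2\right) 36 = \left(- \frac{1}{3}\right) \left(-2\right) 36 = \frac{2}{3} \cdot 36 = 24$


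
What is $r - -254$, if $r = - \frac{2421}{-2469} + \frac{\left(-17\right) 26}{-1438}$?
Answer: $\frac{151063314}{591737} \approx 255.29$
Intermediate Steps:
$r = \frac{762116}{591737}$ ($r = \left(-2421\right) \left(- \frac{1}{2469}\right) - - \frac{221}{719} = \frac{807}{823} + \frac{221}{719} = \frac{762116}{591737} \approx 1.2879$)
$r - -254 = \frac{762116}{591737} - -254 = \frac{762116}{591737} + 254 = \frac{151063314}{591737}$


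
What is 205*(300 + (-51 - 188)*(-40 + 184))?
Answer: -6993780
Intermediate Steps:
205*(300 + (-51 - 188)*(-40 + 184)) = 205*(300 - 239*144) = 205*(300 - 34416) = 205*(-34116) = -6993780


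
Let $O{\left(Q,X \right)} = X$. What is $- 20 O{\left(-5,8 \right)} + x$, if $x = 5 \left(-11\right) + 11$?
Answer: $-204$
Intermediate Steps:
$x = -44$ ($x = -55 + 11 = -44$)
$- 20 O{\left(-5,8 \right)} + x = \left(-20\right) 8 - 44 = -160 - 44 = -204$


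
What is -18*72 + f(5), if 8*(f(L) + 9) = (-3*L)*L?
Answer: -10515/8 ≈ -1314.4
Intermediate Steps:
f(L) = -9 - 3*L²/8 (f(L) = -9 + ((-3*L)*L)/8 = -9 + (-3*L²)/8 = -9 - 3*L²/8)
-18*72 + f(5) = -18*72 + (-9 - 3/8*5²) = -1296 + (-9 - 3/8*25) = -1296 + (-9 - 75/8) = -1296 - 147/8 = -10515/8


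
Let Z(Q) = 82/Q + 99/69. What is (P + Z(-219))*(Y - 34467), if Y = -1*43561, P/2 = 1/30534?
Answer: -706986426928/8544431 ≈ -82742.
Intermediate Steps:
P = 1/15267 (P = 2/30534 = 2*(1/30534) = 1/15267 ≈ 6.5501e-5)
Y = -43561
Z(Q) = 33/23 + 82/Q (Z(Q) = 82/Q + 99*(1/69) = 82/Q + 33/23 = 33/23 + 82/Q)
(P + Z(-219))*(Y - 34467) = (1/15267 + (33/23 + 82/(-219)))*(-43561 - 34467) = (1/15267 + (33/23 + 82*(-1/219)))*(-78028) = (1/15267 + (33/23 - 82/219))*(-78028) = (1/15267 + 5341/5037)*(-78028) = (9060676/8544431)*(-78028) = -706986426928/8544431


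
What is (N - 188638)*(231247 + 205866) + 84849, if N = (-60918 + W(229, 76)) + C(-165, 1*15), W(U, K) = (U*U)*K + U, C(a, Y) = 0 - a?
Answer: 1633208990851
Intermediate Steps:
C(a, Y) = -a
W(U, K) = U + K*U**2 (W(U, K) = U**2*K + U = K*U**2 + U = U + K*U**2)
N = 3924992 (N = (-60918 + 229*(1 + 76*229)) - 1*(-165) = (-60918 + 229*(1 + 17404)) + 165 = (-60918 + 229*17405) + 165 = (-60918 + 3985745) + 165 = 3924827 + 165 = 3924992)
(N - 188638)*(231247 + 205866) + 84849 = (3924992 - 188638)*(231247 + 205866) + 84849 = 3736354*437113 + 84849 = 1633208906002 + 84849 = 1633208990851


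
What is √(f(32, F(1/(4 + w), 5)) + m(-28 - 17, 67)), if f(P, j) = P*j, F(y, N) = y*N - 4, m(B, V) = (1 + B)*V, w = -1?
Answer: 2*I*√6801/3 ≈ 54.979*I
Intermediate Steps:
m(B, V) = V*(1 + B)
F(y, N) = -4 + N*y (F(y, N) = N*y - 4 = -4 + N*y)
√(f(32, F(1/(4 + w), 5)) + m(-28 - 17, 67)) = √(32*(-4 + 5/(4 - 1)) + 67*(1 + (-28 - 17))) = √(32*(-4 + 5/3) + 67*(1 - 45)) = √(32*(-4 + 5*(⅓)) + 67*(-44)) = √(32*(-4 + 5/3) - 2948) = √(32*(-7/3) - 2948) = √(-224/3 - 2948) = √(-9068/3) = 2*I*√6801/3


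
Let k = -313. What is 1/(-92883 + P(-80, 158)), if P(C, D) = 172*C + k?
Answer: -1/106956 ≈ -9.3496e-6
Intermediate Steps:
P(C, D) = -313 + 172*C (P(C, D) = 172*C - 313 = -313 + 172*C)
1/(-92883 + P(-80, 158)) = 1/(-92883 + (-313 + 172*(-80))) = 1/(-92883 + (-313 - 13760)) = 1/(-92883 - 14073) = 1/(-106956) = -1/106956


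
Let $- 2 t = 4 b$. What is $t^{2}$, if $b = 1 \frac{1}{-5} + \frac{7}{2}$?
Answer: $\frac{1089}{25} \approx 43.56$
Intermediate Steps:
$b = \frac{33}{10}$ ($b = 1 \left(- \frac{1}{5}\right) + 7 \cdot \frac{1}{2} = - \frac{1}{5} + \frac{7}{2} = \frac{33}{10} \approx 3.3$)
$t = - \frac{33}{5}$ ($t = - \frac{4 \cdot \frac{33}{10}}{2} = \left(- \frac{1}{2}\right) \frac{66}{5} = - \frac{33}{5} \approx -6.6$)
$t^{2} = \left(- \frac{33}{5}\right)^{2} = \frac{1089}{25}$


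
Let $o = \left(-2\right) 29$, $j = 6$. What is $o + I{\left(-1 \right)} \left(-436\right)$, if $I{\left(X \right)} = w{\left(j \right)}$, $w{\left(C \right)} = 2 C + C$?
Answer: $-7906$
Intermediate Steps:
$w{\left(C \right)} = 3 C$
$I{\left(X \right)} = 18$ ($I{\left(X \right)} = 3 \cdot 6 = 18$)
$o = -58$
$o + I{\left(-1 \right)} \left(-436\right) = -58 + 18 \left(-436\right) = -58 - 7848 = -7906$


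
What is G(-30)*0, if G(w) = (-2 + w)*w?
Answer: 0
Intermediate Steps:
G(w) = w*(-2 + w)
G(-30)*0 = -30*(-2 - 30)*0 = -30*(-32)*0 = 960*0 = 0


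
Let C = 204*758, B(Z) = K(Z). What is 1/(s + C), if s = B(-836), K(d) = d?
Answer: 1/153796 ≈ 6.5021e-6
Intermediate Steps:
B(Z) = Z
s = -836
C = 154632
1/(s + C) = 1/(-836 + 154632) = 1/153796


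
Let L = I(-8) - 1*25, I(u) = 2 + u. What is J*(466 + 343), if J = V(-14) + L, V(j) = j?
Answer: -36405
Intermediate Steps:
L = -31 (L = (2 - 8) - 1*25 = -6 - 25 = -31)
J = -45 (J = -14 - 31 = -45)
J*(466 + 343) = -45*(466 + 343) = -45*809 = -36405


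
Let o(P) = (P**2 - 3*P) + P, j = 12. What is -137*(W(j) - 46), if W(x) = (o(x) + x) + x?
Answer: -13426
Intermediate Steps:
o(P) = P**2 - 2*P
W(x) = 2*x + x*(-2 + x) (W(x) = (x*(-2 + x) + x) + x = (x + x*(-2 + x)) + x = 2*x + x*(-2 + x))
-137*(W(j) - 46) = -137*(12**2 - 46) = -137*(144 - 46) = -137*98 = -13426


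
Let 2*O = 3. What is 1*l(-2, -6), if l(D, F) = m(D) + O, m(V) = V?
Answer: -½ ≈ -0.50000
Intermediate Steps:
O = 3/2 (O = (½)*3 = 3/2 ≈ 1.5000)
l(D, F) = 3/2 + D (l(D, F) = D + 3/2 = 3/2 + D)
1*l(-2, -6) = 1*(3/2 - 2) = 1*(-½) = -½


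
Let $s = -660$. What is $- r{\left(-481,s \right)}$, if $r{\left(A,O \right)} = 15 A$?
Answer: $7215$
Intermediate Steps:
$- r{\left(-481,s \right)} = - 15 \left(-481\right) = \left(-1\right) \left(-7215\right) = 7215$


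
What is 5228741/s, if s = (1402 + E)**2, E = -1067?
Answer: 5228741/112225 ≈ 46.592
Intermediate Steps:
s = 112225 (s = (1402 - 1067)**2 = 335**2 = 112225)
5228741/s = 5228741/112225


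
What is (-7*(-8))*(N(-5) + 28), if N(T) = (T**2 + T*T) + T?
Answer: 4088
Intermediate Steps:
N(T) = T + 2*T**2 (N(T) = (T**2 + T**2) + T = 2*T**2 + T = T + 2*T**2)
(-7*(-8))*(N(-5) + 28) = (-7*(-8))*(-5*(1 + 2*(-5)) + 28) = 56*(-5*(1 - 10) + 28) = 56*(-5*(-9) + 28) = 56*(45 + 28) = 56*73 = 4088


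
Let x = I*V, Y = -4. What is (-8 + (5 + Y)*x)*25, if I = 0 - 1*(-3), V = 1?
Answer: -125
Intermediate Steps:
I = 3 (I = 0 + 3 = 3)
x = 3 (x = 3*1 = 3)
(-8 + (5 + Y)*x)*25 = (-8 + (5 - 4)*3)*25 = (-8 + 1*3)*25 = (-8 + 3)*25 = -5*25 = -125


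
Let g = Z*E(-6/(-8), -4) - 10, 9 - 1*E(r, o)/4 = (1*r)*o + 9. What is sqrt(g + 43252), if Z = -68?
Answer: 3*sqrt(4714) ≈ 205.98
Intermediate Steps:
E(r, o) = -4*o*r (E(r, o) = 36 - 4*((1*r)*o + 9) = 36 - 4*(r*o + 9) = 36 - 4*(o*r + 9) = 36 - 4*(9 + o*r) = 36 + (-36 - 4*o*r) = -4*o*r)
g = -826 (g = -(-272)*(-4)*(-6/(-8)) - 10 = -(-272)*(-4)*(-6*(-1/8)) - 10 = -(-272)*(-4)*3/4 - 10 = -68*12 - 10 = -816 - 10 = -826)
sqrt(g + 43252) = sqrt(-826 + 43252) = sqrt(42426) = 3*sqrt(4714)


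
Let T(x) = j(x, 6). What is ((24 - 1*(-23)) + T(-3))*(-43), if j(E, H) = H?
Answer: -2279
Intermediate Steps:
T(x) = 6
((24 - 1*(-23)) + T(-3))*(-43) = ((24 - 1*(-23)) + 6)*(-43) = ((24 + 23) + 6)*(-43) = (47 + 6)*(-43) = 53*(-43) = -2279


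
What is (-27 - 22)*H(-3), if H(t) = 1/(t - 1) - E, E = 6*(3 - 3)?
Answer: 49/4 ≈ 12.250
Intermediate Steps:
E = 0 (E = 6*0 = 0)
H(t) = 1/(-1 + t) (H(t) = 1/(t - 1) - 1*0 = 1/(-1 + t) + 0 = 1/(-1 + t))
(-27 - 22)*H(-3) = (-27 - 22)/(-1 - 3) = -49/(-4) = -49*(-¼) = 49/4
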